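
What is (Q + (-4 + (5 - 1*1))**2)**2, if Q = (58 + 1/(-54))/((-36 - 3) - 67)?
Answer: 9803161/32764176 ≈ 0.29920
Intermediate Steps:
Q = -3131/5724 (Q = (58 - 1/54)/(-39 - 67) = (3131/54)/(-106) = (3131/54)*(-1/106) = -3131/5724 ≈ -0.54700)
(Q + (-4 + (5 - 1*1))**2)**2 = (-3131/5724 + (-4 + (5 - 1*1))**2)**2 = (-3131/5724 + (-4 + (5 - 1))**2)**2 = (-3131/5724 + (-4 + 4)**2)**2 = (-3131/5724 + 0**2)**2 = (-3131/5724 + 0)**2 = (-3131/5724)**2 = 9803161/32764176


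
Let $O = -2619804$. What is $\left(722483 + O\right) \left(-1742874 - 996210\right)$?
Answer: $5196921593964$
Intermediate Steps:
$\left(722483 + O\right) \left(-1742874 - 996210\right) = \left(722483 - 2619804\right) \left(-1742874 - 996210\right) = - 1897321 \left(-1742874 - 996210\right) = \left(-1897321\right) \left(-2739084\right) = 5196921593964$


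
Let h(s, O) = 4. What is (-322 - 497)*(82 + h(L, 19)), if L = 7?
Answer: -70434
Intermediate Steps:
(-322 - 497)*(82 + h(L, 19)) = (-322 - 497)*(82 + 4) = -819*86 = -70434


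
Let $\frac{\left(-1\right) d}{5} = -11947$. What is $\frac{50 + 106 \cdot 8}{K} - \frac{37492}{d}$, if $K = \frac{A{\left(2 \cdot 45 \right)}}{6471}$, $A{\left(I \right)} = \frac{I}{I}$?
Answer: $\frac{26701349126}{4595} \approx 5.811 \cdot 10^{6}$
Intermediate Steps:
$d = 59735$ ($d = \left(-5\right) \left(-11947\right) = 59735$)
$A{\left(I \right)} = 1$
$K = \frac{1}{6471}$ ($K = 1 \cdot \frac{1}{6471} = \frac{1}{6471} \approx 0.00015454$)
$\frac{50 + 106 \cdot 8}{K} - \frac{37492}{d} = \left(50 + 106 \cdot 8\right) \frac{1}{\frac{1}{6471}} - \frac{37492}{59735} = \left(50 + 848\right) 6471 - \frac{2884}{4595} = 898 \cdot 6471 - \frac{2884}{4595} = 5810958 - \frac{2884}{4595} = \frac{26701349126}{4595}$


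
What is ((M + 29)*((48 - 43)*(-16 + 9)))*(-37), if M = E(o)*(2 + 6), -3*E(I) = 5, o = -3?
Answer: 60865/3 ≈ 20288.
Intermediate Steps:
E(I) = -5/3 (E(I) = -⅓*5 = -5/3)
M = -40/3 (M = -5*(2 + 6)/3 = -5/3*8 = -40/3 ≈ -13.333)
((M + 29)*((48 - 43)*(-16 + 9)))*(-37) = ((-40/3 + 29)*((48 - 43)*(-16 + 9)))*(-37) = (47*(5*(-7))/3)*(-37) = ((47/3)*(-35))*(-37) = -1645/3*(-37) = 60865/3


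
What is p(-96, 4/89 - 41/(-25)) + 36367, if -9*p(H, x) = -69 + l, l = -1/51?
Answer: 16695973/459 ≈ 36375.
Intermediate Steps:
l = -1/51 (l = -1*1/51 = -1/51 ≈ -0.019608)
p(H, x) = 3520/459 (p(H, x) = -(-69 - 1/51)/9 = -1/9*(-3520/51) = 3520/459)
p(-96, 4/89 - 41/(-25)) + 36367 = 3520/459 + 36367 = 16695973/459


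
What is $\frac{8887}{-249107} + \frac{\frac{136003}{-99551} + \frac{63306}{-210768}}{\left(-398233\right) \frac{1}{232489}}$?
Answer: $\frac{325143005551956228867}{346914320724648684568} \approx 0.93724$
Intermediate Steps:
$\frac{8887}{-249107} + \frac{\frac{136003}{-99551} + \frac{63306}{-210768}}{\left(-398233\right) \frac{1}{232489}} = 8887 \left(- \frac{1}{249107}\right) + \frac{136003 \left(- \frac{1}{99551}\right) + 63306 \left(- \frac{1}{210768}\right)}{\left(-398233\right) \frac{1}{232489}} = - \frac{8887}{249107} + \frac{- \frac{136003}{99551} - \frac{10551}{35128}}{- \frac{398233}{232489}} = - \frac{8887}{249107} - - \frac{1354917059876665}{1392631763558024} = - \frac{8887}{249107} + \frac{1354917059876665}{1392631763558024} = \frac{325143005551956228867}{346914320724648684568}$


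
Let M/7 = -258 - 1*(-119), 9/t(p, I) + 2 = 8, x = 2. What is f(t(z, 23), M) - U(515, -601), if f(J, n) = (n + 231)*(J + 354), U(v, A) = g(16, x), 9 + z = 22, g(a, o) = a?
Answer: -263797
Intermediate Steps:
z = 13 (z = -9 + 22 = 13)
t(p, I) = 3/2 (t(p, I) = 9/(-2 + 8) = 9/6 = 9*(⅙) = 3/2)
U(v, A) = 16
M = -973 (M = 7*(-258 - 1*(-119)) = 7*(-258 + 119) = 7*(-139) = -973)
f(J, n) = (231 + n)*(354 + J)
f(t(z, 23), M) - U(515, -601) = (81774 + 231*(3/2) + 354*(-973) + (3/2)*(-973)) - 1*16 = (81774 + 693/2 - 344442 - 2919/2) - 16 = -263781 - 16 = -263797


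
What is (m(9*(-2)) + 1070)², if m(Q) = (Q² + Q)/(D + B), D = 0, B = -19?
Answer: 400960576/361 ≈ 1.1107e+6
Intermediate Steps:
m(Q) = -Q/19 - Q²/19 (m(Q) = (Q² + Q)/(0 - 19) = (Q + Q²)/(-19) = (Q + Q²)*(-1/19) = -Q/19 - Q²/19)
(m(9*(-2)) + 1070)² = (-9*(-2)*(1 + 9*(-2))/19 + 1070)² = (-1/19*(-18)*(1 - 18) + 1070)² = (-1/19*(-18)*(-17) + 1070)² = (-306/19 + 1070)² = (20024/19)² = 400960576/361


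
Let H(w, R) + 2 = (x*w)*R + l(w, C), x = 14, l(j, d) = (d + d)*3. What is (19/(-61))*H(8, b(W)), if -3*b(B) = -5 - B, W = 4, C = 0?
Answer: -6346/61 ≈ -104.03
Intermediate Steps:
l(j, d) = 6*d (l(j, d) = (2*d)*3 = 6*d)
b(B) = 5/3 + B/3 (b(B) = -(-5 - B)/3 = 5/3 + B/3)
H(w, R) = -2 + 14*R*w (H(w, R) = -2 + ((14*w)*R + 6*0) = -2 + (14*R*w + 0) = -2 + 14*R*w)
(19/(-61))*H(8, b(W)) = (19/(-61))*(-2 + 14*(5/3 + (1/3)*4)*8) = (19*(-1/61))*(-2 + 14*(5/3 + 4/3)*8) = -19*(-2 + 14*3*8)/61 = -19*(-2 + 336)/61 = -19/61*334 = -6346/61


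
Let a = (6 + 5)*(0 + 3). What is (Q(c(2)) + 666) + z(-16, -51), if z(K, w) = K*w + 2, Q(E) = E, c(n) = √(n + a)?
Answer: 1484 + √35 ≈ 1489.9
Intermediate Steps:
a = 33 (a = 11*3 = 33)
c(n) = √(33 + n) (c(n) = √(n + 33) = √(33 + n))
z(K, w) = 2 + K*w
(Q(c(2)) + 666) + z(-16, -51) = (√(33 + 2) + 666) + (2 - 16*(-51)) = (√35 + 666) + (2 + 816) = (666 + √35) + 818 = 1484 + √35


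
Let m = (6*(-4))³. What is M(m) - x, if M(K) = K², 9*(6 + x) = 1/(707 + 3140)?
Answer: 6616558545785/34623 ≈ 1.9110e+8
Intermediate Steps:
x = -207737/34623 (x = -6 + 1/(9*(707 + 3140)) = -6 + (⅑)/3847 = -6 + (⅑)*(1/3847) = -6 + 1/34623 = -207737/34623 ≈ -6.0000)
m = -13824 (m = (-24)³ = -13824)
M(m) - x = (-13824)² - 1*(-207737/34623) = 191102976 + 207737/34623 = 6616558545785/34623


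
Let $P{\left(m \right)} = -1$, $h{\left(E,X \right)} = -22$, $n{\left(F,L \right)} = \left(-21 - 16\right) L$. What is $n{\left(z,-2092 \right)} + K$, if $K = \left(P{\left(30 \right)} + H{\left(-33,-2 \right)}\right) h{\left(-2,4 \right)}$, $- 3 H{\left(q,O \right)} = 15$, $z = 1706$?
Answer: $77536$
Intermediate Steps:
$H{\left(q,O \right)} = -5$ ($H{\left(q,O \right)} = \left(- \frac{1}{3}\right) 15 = -5$)
$n{\left(F,L \right)} = - 37 L$
$K = 132$ ($K = \left(-1 - 5\right) \left(-22\right) = \left(-6\right) \left(-22\right) = 132$)
$n{\left(z,-2092 \right)} + K = \left(-37\right) \left(-2092\right) + 132 = 77404 + 132 = 77536$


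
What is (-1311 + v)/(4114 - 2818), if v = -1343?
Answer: -1327/648 ≈ -2.0478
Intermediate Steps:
(-1311 + v)/(4114 - 2818) = (-1311 - 1343)/(4114 - 2818) = -2654/1296 = -2654*1/1296 = -1327/648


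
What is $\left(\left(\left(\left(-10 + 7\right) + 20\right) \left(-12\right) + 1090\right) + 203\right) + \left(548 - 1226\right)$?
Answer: $411$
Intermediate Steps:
$\left(\left(\left(\left(-10 + 7\right) + 20\right) \left(-12\right) + 1090\right) + 203\right) + \left(548 - 1226\right) = \left(\left(\left(-3 + 20\right) \left(-12\right) + 1090\right) + 203\right) - 678 = \left(\left(17 \left(-12\right) + 1090\right) + 203\right) - 678 = \left(\left(-204 + 1090\right) + 203\right) - 678 = \left(886 + 203\right) - 678 = 1089 - 678 = 411$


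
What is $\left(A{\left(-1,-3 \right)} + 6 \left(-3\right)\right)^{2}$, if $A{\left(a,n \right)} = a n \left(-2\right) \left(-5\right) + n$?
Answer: $81$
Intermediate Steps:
$A{\left(a,n \right)} = n + 10 a n$ ($A{\left(a,n \right)} = a - 2 n \left(-5\right) + n = a 10 n + n = 10 a n + n = n + 10 a n$)
$\left(A{\left(-1,-3 \right)} + 6 \left(-3\right)\right)^{2} = \left(- 3 \left(1 + 10 \left(-1\right)\right) + 6 \left(-3\right)\right)^{2} = \left(- 3 \left(1 - 10\right) - 18\right)^{2} = \left(\left(-3\right) \left(-9\right) - 18\right)^{2} = \left(27 - 18\right)^{2} = 9^{2} = 81$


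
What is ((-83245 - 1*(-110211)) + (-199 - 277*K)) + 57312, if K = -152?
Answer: 126183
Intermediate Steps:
((-83245 - 1*(-110211)) + (-199 - 277*K)) + 57312 = ((-83245 - 1*(-110211)) + (-199 - 277*(-152))) + 57312 = ((-83245 + 110211) + (-199 + 42104)) + 57312 = (26966 + 41905) + 57312 = 68871 + 57312 = 126183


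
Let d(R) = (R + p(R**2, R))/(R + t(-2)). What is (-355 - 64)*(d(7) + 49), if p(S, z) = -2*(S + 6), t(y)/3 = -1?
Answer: -38967/4 ≈ -9741.8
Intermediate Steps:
t(y) = -3 (t(y) = 3*(-1) = -3)
p(S, z) = -12 - 2*S (p(S, z) = -2*(6 + S) = -12 - 2*S)
d(R) = (-12 + R - 2*R**2)/(-3 + R) (d(R) = (R + (-12 - 2*R**2))/(R - 3) = (-12 + R - 2*R**2)/(-3 + R))
(-355 - 64)*(d(7) + 49) = (-355 - 64)*((-12 + 7 - 2*7**2)/(-3 + 7) + 49) = -419*((-12 + 7 - 2*49)/4 + 49) = -419*((-12 + 7 - 98)/4 + 49) = -419*((1/4)*(-103) + 49) = -419*(-103/4 + 49) = -419*93/4 = -38967/4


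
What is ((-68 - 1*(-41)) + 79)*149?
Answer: 7748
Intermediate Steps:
((-68 - 1*(-41)) + 79)*149 = ((-68 + 41) + 79)*149 = (-27 + 79)*149 = 52*149 = 7748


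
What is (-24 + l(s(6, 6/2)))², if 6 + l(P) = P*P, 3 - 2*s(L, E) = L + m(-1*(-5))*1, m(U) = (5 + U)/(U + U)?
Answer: 676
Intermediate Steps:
m(U) = (5 + U)/(2*U) (m(U) = (5 + U)/((2*U)) = (5 + U)*(1/(2*U)) = (5 + U)/(2*U))
s(L, E) = 1 - L/2 (s(L, E) = 3/2 - (L + ((5 - 1*(-5))/(2*((-1*(-5)))))*1)/2 = 3/2 - (L + ((½)*(5 + 5)/5)*1)/2 = 3/2 - (L + ((½)*(⅕)*10)*1)/2 = 3/2 - (L + 1*1)/2 = 3/2 - (L + 1)/2 = 3/2 - (1 + L)/2 = 3/2 + (-½ - L/2) = 1 - L/2)
l(P) = -6 + P² (l(P) = -6 + P*P = -6 + P²)
(-24 + l(s(6, 6/2)))² = (-24 + (-6 + (1 - ½*6)²))² = (-24 + (-6 + (1 - 3)²))² = (-24 + (-6 + (-2)²))² = (-24 + (-6 + 4))² = (-24 - 2)² = (-26)² = 676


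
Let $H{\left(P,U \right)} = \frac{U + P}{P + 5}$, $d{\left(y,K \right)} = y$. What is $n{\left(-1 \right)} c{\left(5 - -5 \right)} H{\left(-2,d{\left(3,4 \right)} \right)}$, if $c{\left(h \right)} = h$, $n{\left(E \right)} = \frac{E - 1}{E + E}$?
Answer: $\frac{10}{3} \approx 3.3333$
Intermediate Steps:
$H{\left(P,U \right)} = \frac{P + U}{5 + P}$
$n{\left(E \right)} = \frac{-1 + E}{2 E}$
$n{\left(-1 \right)} c{\left(5 - -5 \right)} H{\left(-2,d{\left(3,4 \right)} \right)} = \frac{-1 - 1}{2 \left(-1\right)} \left(5 - -5\right) \frac{-2 + 3}{5 - 2} = \frac{1}{2} \left(-1\right) \left(-2\right) \left(5 + 5\right) \frac{1}{3} \cdot 1 = 1 \cdot 10 \cdot \frac{1}{3} \cdot 1 = 10 \cdot \frac{1}{3} = \frac{10}{3}$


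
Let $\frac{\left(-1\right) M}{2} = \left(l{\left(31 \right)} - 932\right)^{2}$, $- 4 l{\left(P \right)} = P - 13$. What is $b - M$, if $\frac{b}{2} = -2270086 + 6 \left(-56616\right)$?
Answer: $- \frac{6930999}{2} \approx -3.4655 \cdot 10^{6}$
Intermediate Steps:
$l{\left(P \right)} = \frac{13}{4} - \frac{P}{4}$ ($l{\left(P \right)} = - \frac{P - 13}{4} = - \frac{-13 + P}{4} = \frac{13}{4} - \frac{P}{4}$)
$M = - \frac{3508129}{2}$ ($M = - 2 \left(\left(\frac{13}{4} - \frac{31}{4}\right) - 932\right)^{2} = - 2 \left(- \frac{9}{2} - 932\right)^{2} = - 2 \left(- \frac{1873}{2}\right)^{2} = \left(-2\right) \frac{3508129}{4} = - \frac{3508129}{2} \approx -1.7541 \cdot 10^{6}$)
$b = -5219564$ ($b = 2 \left(-2270086 + 6 \left(-56616\right)\right) = 2 \left(-2270086 - 339696\right) = 2 \left(-2609782\right) = -5219564$)
$b - M = -5219564 - - \frac{3508129}{2} = -5219564 + \frac{3508129}{2} = - \frac{6930999}{2}$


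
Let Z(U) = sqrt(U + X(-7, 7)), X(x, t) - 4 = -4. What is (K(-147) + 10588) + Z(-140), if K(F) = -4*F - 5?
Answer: 11171 + 2*I*sqrt(35) ≈ 11171.0 + 11.832*I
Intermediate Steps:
K(F) = -5 - 4*F
X(x, t) = 0 (X(x, t) = 4 - 4 = 0)
Z(U) = sqrt(U) (Z(U) = sqrt(U + 0) = sqrt(U))
(K(-147) + 10588) + Z(-140) = ((-5 - 4*(-147)) + 10588) + sqrt(-140) = ((-5 + 588) + 10588) + 2*I*sqrt(35) = (583 + 10588) + 2*I*sqrt(35) = 11171 + 2*I*sqrt(35)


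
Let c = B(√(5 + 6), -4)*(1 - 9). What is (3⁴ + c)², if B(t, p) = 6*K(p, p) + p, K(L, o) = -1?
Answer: 25921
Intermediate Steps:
B(t, p) = -6 + p (B(t, p) = 6*(-1) + p = -6 + p)
c = 80 (c = (-6 - 4)*(1 - 9) = -10*(-8) = 80)
(3⁴ + c)² = (3⁴ + 80)² = (81 + 80)² = 161² = 25921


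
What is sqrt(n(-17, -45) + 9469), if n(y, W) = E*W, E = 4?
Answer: sqrt(9289) ≈ 96.379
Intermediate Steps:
n(y, W) = 4*W
sqrt(n(-17, -45) + 9469) = sqrt(4*(-45) + 9469) = sqrt(-180 + 9469) = sqrt(9289)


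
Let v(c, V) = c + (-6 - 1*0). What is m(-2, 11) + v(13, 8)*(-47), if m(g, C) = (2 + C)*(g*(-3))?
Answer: -251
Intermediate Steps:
v(c, V) = -6 + c (v(c, V) = c + (-6 + 0) = c - 6 = -6 + c)
m(g, C) = -3*g*(2 + C) (m(g, C) = (2 + C)*(-3*g) = -3*g*(2 + C))
m(-2, 11) + v(13, 8)*(-47) = -3*(-2)*(2 + 11) + (-6 + 13)*(-47) = -3*(-2)*13 + 7*(-47) = 78 - 329 = -251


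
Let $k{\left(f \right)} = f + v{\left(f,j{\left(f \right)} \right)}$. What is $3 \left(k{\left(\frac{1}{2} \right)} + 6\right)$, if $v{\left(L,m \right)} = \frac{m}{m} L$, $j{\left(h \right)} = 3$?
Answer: $21$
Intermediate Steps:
$v{\left(L,m \right)} = L$ ($v{\left(L,m \right)} = 1 L = L$)
$k{\left(f \right)} = 2 f$ ($k{\left(f \right)} = f + f = 2 f$)
$3 \left(k{\left(\frac{1}{2} \right)} + 6\right) = 3 \left(\frac{2}{2} + 6\right) = 3 \left(2 \cdot \frac{1}{2} + 6\right) = 3 \left(1 + 6\right) = 3 \cdot 7 = 21$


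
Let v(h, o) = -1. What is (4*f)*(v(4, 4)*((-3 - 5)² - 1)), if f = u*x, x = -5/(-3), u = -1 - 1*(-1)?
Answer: 0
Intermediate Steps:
u = 0 (u = -1 + 1 = 0)
x = 5/3 (x = -5*(-⅓) = 5/3 ≈ 1.6667)
f = 0 (f = 0*(5/3) = 0)
(4*f)*(v(4, 4)*((-3 - 5)² - 1)) = (4*0)*(-((-3 - 5)² - 1)) = 0*(-((-8)² - 1)) = 0*(-(64 - 1)) = 0*(-1*63) = 0*(-63) = 0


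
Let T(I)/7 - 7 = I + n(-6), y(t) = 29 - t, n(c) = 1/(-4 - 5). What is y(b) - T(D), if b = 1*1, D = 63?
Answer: -4151/9 ≈ -461.22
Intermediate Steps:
b = 1
n(c) = -⅑ (n(c) = 1/(-9) = -⅑)
T(I) = 434/9 + 7*I (T(I) = 49 + 7*(I - ⅑) = 49 + 7*(-⅑ + I) = 49 + (-7/9 + 7*I) = 434/9 + 7*I)
y(b) - T(D) = (29 - 1*1) - (434/9 + 7*63) = (29 - 1) - (434/9 + 441) = 28 - 1*4403/9 = 28 - 4403/9 = -4151/9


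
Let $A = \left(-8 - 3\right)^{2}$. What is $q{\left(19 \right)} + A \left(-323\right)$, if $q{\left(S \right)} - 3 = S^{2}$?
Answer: $-38719$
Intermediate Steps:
$A = 121$ ($A = \left(-11\right)^{2} = 121$)
$q{\left(S \right)} = 3 + S^{2}$
$q{\left(19 \right)} + A \left(-323\right) = \left(3 + 19^{2}\right) + 121 \left(-323\right) = \left(3 + 361\right) - 39083 = 364 - 39083 = -38719$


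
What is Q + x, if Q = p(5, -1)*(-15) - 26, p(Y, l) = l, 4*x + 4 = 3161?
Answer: 3113/4 ≈ 778.25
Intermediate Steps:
x = 3157/4 (x = -1 + (¼)*3161 = -1 + 3161/4 = 3157/4 ≈ 789.25)
Q = -11 (Q = -1*(-15) - 26 = 15 - 26 = -11)
Q + x = -11 + 3157/4 = 3113/4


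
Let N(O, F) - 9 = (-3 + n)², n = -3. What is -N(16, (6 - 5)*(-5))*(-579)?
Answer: 26055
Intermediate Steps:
N(O, F) = 45 (N(O, F) = 9 + (-3 - 3)² = 9 + (-6)² = 9 + 36 = 45)
-N(16, (6 - 5)*(-5))*(-579) = -45*(-579) = -1*(-26055) = 26055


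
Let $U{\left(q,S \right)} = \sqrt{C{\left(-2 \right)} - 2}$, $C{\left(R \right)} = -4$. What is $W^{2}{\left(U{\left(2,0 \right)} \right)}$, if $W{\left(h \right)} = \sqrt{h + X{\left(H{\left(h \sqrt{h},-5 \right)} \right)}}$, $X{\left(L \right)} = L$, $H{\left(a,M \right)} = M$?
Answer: $-5 + i \sqrt{6} \approx -5.0 + 2.4495 i$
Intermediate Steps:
$U{\left(q,S \right)} = i \sqrt{6}$ ($U{\left(q,S \right)} = \sqrt{-4 - 2} = \sqrt{-6} = i \sqrt{6}$)
$W{\left(h \right)} = \sqrt{-5 + h}$ ($W{\left(h \right)} = \sqrt{h - 5} = \sqrt{-5 + h}$)
$W^{2}{\left(U{\left(2,0 \right)} \right)} = \left(\sqrt{-5 + i \sqrt{6}}\right)^{2} = -5 + i \sqrt{6}$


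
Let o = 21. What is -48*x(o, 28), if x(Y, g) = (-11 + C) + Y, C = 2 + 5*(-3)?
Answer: 144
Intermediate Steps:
C = -13 (C = 2 - 15 = -13)
x(Y, g) = -24 + Y (x(Y, g) = (-11 - 13) + Y = -24 + Y)
-48*x(o, 28) = -48*(-24 + 21) = -48*(-3) = 144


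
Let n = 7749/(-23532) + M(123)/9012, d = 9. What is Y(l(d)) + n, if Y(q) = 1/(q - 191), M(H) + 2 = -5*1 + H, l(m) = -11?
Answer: -573630589/1784925732 ≈ -0.32137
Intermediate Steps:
M(H) = -7 + H (M(H) = -2 + (-5*1 + H) = -2 + (-5 + H) = -7 + H)
Y(q) = 1/(-191 + q)
n = -5592023/17672532 (n = 7749/(-23532) + (-7 + 123)/9012 = 7749*(-1/23532) + 116*(1/9012) = -2583/7844 + 29/2253 = -5592023/17672532 ≈ -0.31642)
Y(l(d)) + n = 1/(-191 - 11) - 5592023/17672532 = 1/(-202) - 5592023/17672532 = -1/202 - 5592023/17672532 = -573630589/1784925732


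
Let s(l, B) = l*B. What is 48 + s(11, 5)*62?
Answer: 3458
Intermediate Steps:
s(l, B) = B*l
48 + s(11, 5)*62 = 48 + (5*11)*62 = 48 + 55*62 = 48 + 3410 = 3458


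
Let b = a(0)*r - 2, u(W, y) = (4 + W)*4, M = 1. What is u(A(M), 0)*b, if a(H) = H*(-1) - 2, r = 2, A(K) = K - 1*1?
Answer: -96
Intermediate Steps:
A(K) = -1 + K (A(K) = K - 1 = -1 + K)
u(W, y) = 16 + 4*W
a(H) = -2 - H (a(H) = -H - 2 = -2 - H)
b = -6 (b = (-2 - 1*0)*2 - 2 = (-2 + 0)*2 - 2 = -2*2 - 2 = -4 - 2 = -6)
u(A(M), 0)*b = (16 + 4*(-1 + 1))*(-6) = (16 + 4*0)*(-6) = (16 + 0)*(-6) = 16*(-6) = -96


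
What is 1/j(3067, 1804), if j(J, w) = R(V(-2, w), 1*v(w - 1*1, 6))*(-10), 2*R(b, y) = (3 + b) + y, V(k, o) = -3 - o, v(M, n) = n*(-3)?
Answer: 1/9110 ≈ 0.00010977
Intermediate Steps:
v(M, n) = -3*n
R(b, y) = 3/2 + b/2 + y/2 (R(b, y) = ((3 + b) + y)/2 = (3 + b + y)/2 = 3/2 + b/2 + y/2)
j(J, w) = 90 + 5*w (j(J, w) = (3/2 + (-3 - w)/2 + (1*(-3*6))/2)*(-10) = (3/2 + (-3/2 - w/2) + (1*(-18))/2)*(-10) = (3/2 + (-3/2 - w/2) + (1/2)*(-18))*(-10) = (3/2 + (-3/2 - w/2) - 9)*(-10) = (-9 - w/2)*(-10) = 90 + 5*w)
1/j(3067, 1804) = 1/(90 + 5*1804) = 1/(90 + 9020) = 1/9110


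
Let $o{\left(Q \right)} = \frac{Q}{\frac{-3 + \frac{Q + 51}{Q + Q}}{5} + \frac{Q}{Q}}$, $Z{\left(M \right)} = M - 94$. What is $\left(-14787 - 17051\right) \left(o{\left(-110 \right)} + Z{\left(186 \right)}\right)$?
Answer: $\frac{2390779096}{499} \approx 4.7911 \cdot 10^{6}$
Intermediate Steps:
$Z{\left(M \right)} = -94 + M$
$o{\left(Q \right)} = \frac{Q}{\frac{2}{5} + \frac{51 + Q}{10 Q}}$ ($o{\left(Q \right)} = \frac{Q}{\left(-3 + \frac{51 + Q}{2 Q}\right) \frac{1}{5} + 1} = \frac{Q}{\left(- \frac{3}{5} + \frac{51 + Q}{10 Q}\right) + 1} = \frac{Q}{\frac{2}{5} + \frac{51 + Q}{10 Q}}$)
$\left(-14787 - 17051\right) \left(o{\left(-110 \right)} + Z{\left(186 \right)}\right) = \left(-14787 - 17051\right) \left(\frac{10 \left(-110\right)^{2}}{51 + 5 \left(-110\right)} + \left(-94 + 186\right)\right) = - 31838 \left(10 \cdot 12100 \frac{1}{51 - 550} + 92\right) = - 31838 \left(10 \cdot 12100 \frac{1}{-499} + 92\right) = - 31838 \left(10 \cdot 12100 \left(- \frac{1}{499}\right) + 92\right) = - 31838 \left(- \frac{121000}{499} + 92\right) = \left(-31838\right) \left(- \frac{75092}{499}\right) = \frac{2390779096}{499}$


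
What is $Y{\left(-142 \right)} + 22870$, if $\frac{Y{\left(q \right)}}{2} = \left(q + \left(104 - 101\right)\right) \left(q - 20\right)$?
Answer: $67906$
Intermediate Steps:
$Y{\left(q \right)} = 2 \left(-20 + q\right) \left(3 + q\right)$ ($Y{\left(q \right)} = 2 \left(q + \left(104 - 101\right)\right) \left(q - 20\right) = 2 \left(q + 3\right) \left(-20 + q\right) = 2 \left(3 + q\right) \left(-20 + q\right) = 2 \left(-20 + q\right) \left(3 + q\right)$)
$Y{\left(-142 \right)} + 22870 = \left(-120 - -4828 + 2 \left(-142\right)^{2}\right) + 22870 = \left(-120 + 4828 + 2 \cdot 20164\right) + 22870 = \left(-120 + 4828 + 40328\right) + 22870 = 45036 + 22870 = 67906$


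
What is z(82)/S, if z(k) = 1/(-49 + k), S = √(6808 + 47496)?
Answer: √3394/448008 ≈ 0.00013004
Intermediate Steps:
S = 4*√3394 (S = √54304 = 4*√3394 ≈ 233.03)
z(82)/S = 1/((-49 + 82)*((4*√3394))) = (√3394/13576)/33 = √3394/448008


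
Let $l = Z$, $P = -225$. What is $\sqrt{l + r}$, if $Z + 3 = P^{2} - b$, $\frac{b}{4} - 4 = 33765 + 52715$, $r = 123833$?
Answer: $i \sqrt{171481} \approx 414.1 i$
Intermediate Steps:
$b = 345936$ ($b = 16 + 4 \left(33765 + 52715\right) = 16 + 4 \cdot 86480 = 16 + 345920 = 345936$)
$Z = -295314$ ($Z = -3 + \left(\left(-225\right)^{2} - 345936\right) = -3 + \left(50625 - 345936\right) = -3 - 295311 = -295314$)
$l = -295314$
$\sqrt{l + r} = \sqrt{-295314 + 123833} = \sqrt{-171481} = i \sqrt{171481}$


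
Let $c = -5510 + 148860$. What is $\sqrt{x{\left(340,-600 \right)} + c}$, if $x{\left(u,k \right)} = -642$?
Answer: $2 \sqrt{35677} \approx 377.77$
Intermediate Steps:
$c = 143350$
$\sqrt{x{\left(340,-600 \right)} + c} = \sqrt{-642 + 143350} = \sqrt{142708} = 2 \sqrt{35677}$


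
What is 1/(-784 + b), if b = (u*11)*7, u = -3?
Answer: -1/1015 ≈ -0.00098522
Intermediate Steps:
b = -231 (b = -3*11*7 = -33*7 = -231)
1/(-784 + b) = 1/(-784 - 231) = 1/(-1015) = -1/1015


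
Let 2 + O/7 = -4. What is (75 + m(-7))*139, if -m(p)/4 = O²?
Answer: -970359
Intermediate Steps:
O = -42 (O = -14 + 7*(-4) = -14 - 28 = -42)
m(p) = -7056 (m(p) = -4*(-42)² = -4*1764 = -7056)
(75 + m(-7))*139 = (75 - 7056)*139 = -6981*139 = -970359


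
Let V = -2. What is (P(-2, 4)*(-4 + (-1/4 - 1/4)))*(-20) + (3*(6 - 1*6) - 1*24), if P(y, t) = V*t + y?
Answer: -924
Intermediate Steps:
P(y, t) = y - 2*t (P(y, t) = -2*t + y = y - 2*t)
(P(-2, 4)*(-4 + (-1/4 - 1/4)))*(-20) + (3*(6 - 1*6) - 1*24) = ((-2 - 2*4)*(-4 + (-1/4 - 1/4)))*(-20) + (3*(6 - 1*6) - 1*24) = ((-2 - 8)*(-4 + (-1*1/4 - 1*1/4)))*(-20) + (3*(6 - 6) - 24) = -10*(-4 + (-1/4 - 1/4))*(-20) + (3*0 - 24) = -10*(-4 - 1/2)*(-20) + (0 - 24) = -10*(-9/2)*(-20) - 24 = 45*(-20) - 24 = -900 - 24 = -924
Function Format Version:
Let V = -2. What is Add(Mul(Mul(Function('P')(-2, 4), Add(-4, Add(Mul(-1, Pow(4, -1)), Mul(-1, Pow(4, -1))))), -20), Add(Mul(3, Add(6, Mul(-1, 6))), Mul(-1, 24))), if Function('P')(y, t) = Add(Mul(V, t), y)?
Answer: -924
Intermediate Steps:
Function('P')(y, t) = Add(y, Mul(-2, t)) (Function('P')(y, t) = Add(Mul(-2, t), y) = Add(y, Mul(-2, t)))
Add(Mul(Mul(Function('P')(-2, 4), Add(-4, Add(Mul(-1, Pow(4, -1)), Mul(-1, Pow(4, -1))))), -20), Add(Mul(3, Add(6, Mul(-1, 6))), Mul(-1, 24))) = Add(Mul(Mul(Add(-2, Mul(-2, 4)), Add(-4, Add(Mul(-1, Pow(4, -1)), Mul(-1, Pow(4, -1))))), -20), Add(Mul(3, Add(6, Mul(-1, 6))), Mul(-1, 24))) = Add(Mul(Mul(Add(-2, -8), Add(-4, Add(Mul(-1, Rational(1, 4)), Mul(-1, Rational(1, 4))))), -20), Add(Mul(3, Add(6, -6)), -24)) = Add(Mul(Mul(-10, Add(-4, Add(Rational(-1, 4), Rational(-1, 4)))), -20), Add(Mul(3, 0), -24)) = Add(Mul(Mul(-10, Add(-4, Rational(-1, 2))), -20), Add(0, -24)) = Add(Mul(Mul(-10, Rational(-9, 2)), -20), -24) = Add(Mul(45, -20), -24) = Add(-900, -24) = -924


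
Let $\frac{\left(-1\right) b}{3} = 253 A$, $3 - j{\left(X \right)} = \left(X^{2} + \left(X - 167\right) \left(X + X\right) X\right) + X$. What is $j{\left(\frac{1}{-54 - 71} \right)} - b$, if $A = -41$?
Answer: $- \frac{60773380248}{1953125} \approx -31116.0$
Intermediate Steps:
$j{\left(X \right)} = 3 - X - X^{2} - 2 X^{2} \left(-167 + X\right)$ ($j{\left(X \right)} = 3 - \left(\left(X^{2} + \left(X - 167\right) \left(X + X\right) X\right) + X\right) = 3 - \left(\left(X^{2} + \left(-167 + X\right) 2 X X\right) + X\right) = 3 - \left(\left(X^{2} + 2 X \left(-167 + X\right) X\right) + X\right) = 3 - \left(\left(X^{2} + 2 X^{2} \left(-167 + X\right)\right) + X\right) = 3 - \left(X + X^{2} + 2 X^{2} \left(-167 + X\right)\right) = 3 - X - X^{2} - 2 X^{2} \left(-167 + X\right)$)
$b = 31119$ ($b = - 3 \cdot 253 \left(-41\right) = \left(-3\right) \left(-10373\right) = 31119$)
$j{\left(\frac{1}{-54 - 71} \right)} - b = \left(3 - \frac{1}{-54 - 71} - 2 \left(\frac{1}{-54 - 71}\right)^{3} + 333 \left(\frac{1}{-54 - 71}\right)^{2}\right) - 31119 = \left(3 - \frac{1}{-125} - 2 \left(\frac{1}{-125}\right)^{3} + 333 \left(\frac{1}{-125}\right)^{2}\right) - 31119 = \left(3 - - \frac{1}{125} - 2 \left(- \frac{1}{125}\right)^{3} + 333 \left(- \frac{1}{125}\right)^{2}\right) - 31119 = \left(3 + \frac{1}{125} - - \frac{2}{1953125} + 333 \cdot \frac{1}{15625}\right) - 31119 = \left(3 + \frac{1}{125} + \frac{2}{1953125} + \frac{333}{15625}\right) - 31119 = \frac{5916627}{1953125} - 31119 = - \frac{60773380248}{1953125}$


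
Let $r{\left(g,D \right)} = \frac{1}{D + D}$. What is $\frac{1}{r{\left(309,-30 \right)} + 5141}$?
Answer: $\frac{60}{308459} \approx 0.00019452$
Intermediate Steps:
$r{\left(g,D \right)} = \frac{1}{2 D}$
$\frac{1}{r{\left(309,-30 \right)} + 5141} = \frac{1}{\frac{1}{2 \left(-30\right)} + 5141} = \frac{1}{\frac{1}{2} \left(- \frac{1}{30}\right) + 5141} = \frac{1}{- \frac{1}{60} + 5141} = \frac{1}{\frac{308459}{60}} = \frac{60}{308459}$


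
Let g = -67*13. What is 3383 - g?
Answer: 4254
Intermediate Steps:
g = -871
3383 - g = 3383 - 1*(-871) = 3383 + 871 = 4254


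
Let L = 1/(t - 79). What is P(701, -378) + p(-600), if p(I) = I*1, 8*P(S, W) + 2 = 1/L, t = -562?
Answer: -5443/8 ≈ -680.38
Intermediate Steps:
L = -1/641 (L = 1/(-562 - 79) = 1/(-641) = -1/641 ≈ -0.0015601)
P(S, W) = -643/8 (P(S, W) = -1/4 + 1/(8*(-1/641)) = -1/4 + (1/8)*(-641) = -1/4 - 641/8 = -643/8)
p(I) = I
P(701, -378) + p(-600) = -643/8 - 600 = -5443/8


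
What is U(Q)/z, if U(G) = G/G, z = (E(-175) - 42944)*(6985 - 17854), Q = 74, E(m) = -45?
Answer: 1/467247441 ≈ 2.1402e-9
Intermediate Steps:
z = 467247441 (z = (-45 - 42944)*(6985 - 17854) = -42989*(-10869) = 467247441)
U(G) = 1
U(Q)/z = 1/467247441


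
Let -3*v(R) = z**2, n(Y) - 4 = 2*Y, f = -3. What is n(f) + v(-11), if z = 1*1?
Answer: -7/3 ≈ -2.3333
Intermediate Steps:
z = 1
n(Y) = 4 + 2*Y
v(R) = -1/3 (v(R) = -1/3*1**2 = -1/3*1 = -1/3)
n(f) + v(-11) = (4 + 2*(-3)) - 1/3 = (4 - 6) - 1/3 = -2 - 1/3 = -7/3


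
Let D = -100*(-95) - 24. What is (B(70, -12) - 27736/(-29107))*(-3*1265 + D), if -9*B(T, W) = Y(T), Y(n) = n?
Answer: -781297442/20151 ≈ -38772.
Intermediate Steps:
B(T, W) = -T/9
D = 9476 (D = 9500 - 24 = 9476)
(B(70, -12) - 27736/(-29107))*(-3*1265 + D) = (-⅑*70 - 27736/(-29107))*(-3*1265 + 9476) = (-70/9 - 27736*(-1/29107))*(-3795 + 9476) = (-70/9 + 27736/29107)*5681 = -1787866/261963*5681 = -781297442/20151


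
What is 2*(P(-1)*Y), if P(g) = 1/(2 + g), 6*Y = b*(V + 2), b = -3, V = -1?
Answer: -1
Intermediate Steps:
Y = -½ (Y = (-3*(-1 + 2))/6 = (-3*1)/6 = (⅙)*(-3) = -½ ≈ -0.50000)
2*(P(-1)*Y) = 2*(-½/(2 - 1)) = 2*(-½/1) = 2*(1*(-½)) = 2*(-½) = -1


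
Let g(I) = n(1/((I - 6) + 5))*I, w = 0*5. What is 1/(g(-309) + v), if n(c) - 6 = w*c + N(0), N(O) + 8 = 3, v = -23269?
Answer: -1/23578 ≈ -4.2412e-5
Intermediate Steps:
w = 0
N(O) = -5 (N(O) = -8 + 3 = -5)
n(c) = 1 (n(c) = 6 + (0*c - 5) = 6 + (0 - 5) = 6 - 5 = 1)
g(I) = I (g(I) = 1*I = I)
1/(g(-309) + v) = 1/(-309 - 23269) = 1/(-23578) = -1/23578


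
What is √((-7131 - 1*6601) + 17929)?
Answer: √4197 ≈ 64.784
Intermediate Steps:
√((-7131 - 1*6601) + 17929) = √((-7131 - 6601) + 17929) = √(-13732 + 17929) = √4197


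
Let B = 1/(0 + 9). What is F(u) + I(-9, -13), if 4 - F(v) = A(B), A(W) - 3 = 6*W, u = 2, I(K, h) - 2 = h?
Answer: -32/3 ≈ -10.667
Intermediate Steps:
B = ⅑ (B = 1/9 = ⅑ ≈ 0.11111)
I(K, h) = 2 + h
A(W) = 3 + 6*W
F(v) = ⅓ (F(v) = 4 - (3 + 6*(⅑)) = 4 - (3 + ⅔) = 4 - 1*11/3 = 4 - 11/3 = ⅓)
F(u) + I(-9, -13) = ⅓ + (2 - 13) = ⅓ - 11 = -32/3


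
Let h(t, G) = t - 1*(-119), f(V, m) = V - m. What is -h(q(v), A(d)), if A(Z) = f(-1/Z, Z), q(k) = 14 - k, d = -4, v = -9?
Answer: -142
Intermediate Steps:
A(Z) = -Z - 1/Z (A(Z) = -1/Z - Z = -Z - 1/Z)
h(t, G) = 119 + t (h(t, G) = t + 119 = 119 + t)
-h(q(v), A(d)) = -(119 + (14 - 1*(-9))) = -(119 + (14 + 9)) = -(119 + 23) = -1*142 = -142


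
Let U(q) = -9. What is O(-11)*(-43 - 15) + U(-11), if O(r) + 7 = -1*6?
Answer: 745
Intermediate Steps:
O(r) = -13 (O(r) = -7 - 1*6 = -7 - 6 = -13)
O(-11)*(-43 - 15) + U(-11) = -13*(-43 - 15) - 9 = -13*(-58) - 9 = 754 - 9 = 745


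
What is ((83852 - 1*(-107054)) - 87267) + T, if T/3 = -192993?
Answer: -475340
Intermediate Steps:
T = -578979 (T = 3*(-192993) = -578979)
((83852 - 1*(-107054)) - 87267) + T = ((83852 - 1*(-107054)) - 87267) - 578979 = ((83852 + 107054) - 87267) - 578979 = (190906 - 87267) - 578979 = 103639 - 578979 = -475340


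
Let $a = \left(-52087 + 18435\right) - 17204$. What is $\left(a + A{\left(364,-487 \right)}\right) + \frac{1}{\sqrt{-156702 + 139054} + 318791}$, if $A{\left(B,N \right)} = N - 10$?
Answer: $-51353 + \frac{1}{318791 + 4 i \sqrt{1103}} \approx -51353.0 - 1.3072 \cdot 10^{-9} i$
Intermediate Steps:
$A{\left(B,N \right)} = -10 + N$ ($A{\left(B,N \right)} = N - 10 = -10 + N$)
$a = -50856$ ($a = -33652 - 17204 = -50856$)
$\left(a + A{\left(364,-487 \right)}\right) + \frac{1}{\sqrt{-156702 + 139054} + 318791} = \left(-50856 - 497\right) + \frac{1}{\sqrt{-156702 + 139054} + 318791} = \left(-50856 - 497\right) + \frac{1}{\sqrt{-17648} + 318791} = -51353 + \frac{1}{4 i \sqrt{1103} + 318791} = -51353 + \frac{1}{318791 + 4 i \sqrt{1103}}$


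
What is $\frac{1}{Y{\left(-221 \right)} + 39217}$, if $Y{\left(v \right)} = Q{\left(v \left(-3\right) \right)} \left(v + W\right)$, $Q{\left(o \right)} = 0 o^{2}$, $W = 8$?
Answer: $\frac{1}{39217} \approx 2.5499 \cdot 10^{-5}$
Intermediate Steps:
$Q{\left(o \right)} = 0$
$Y{\left(v \right)} = 0$ ($Y{\left(v \right)} = 0 \left(v + 8\right) = 0 \left(8 + v\right) = 0$)
$\frac{1}{Y{\left(-221 \right)} + 39217} = \frac{1}{0 + 39217} = \frac{1}{39217}$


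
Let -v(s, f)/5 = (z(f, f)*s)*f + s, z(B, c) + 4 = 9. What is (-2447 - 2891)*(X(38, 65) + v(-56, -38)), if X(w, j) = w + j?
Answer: 281937146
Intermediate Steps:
z(B, c) = 5 (z(B, c) = -4 + 9 = 5)
v(s, f) = -5*s - 25*f*s (v(s, f) = -5*((5*s)*f + s) = -5*(5*f*s + s) = -5*(s + 5*f*s) = -5*s - 25*f*s)
X(w, j) = j + w
(-2447 - 2891)*(X(38, 65) + v(-56, -38)) = (-2447 - 2891)*((65 + 38) - 5*(-56)*(1 + 5*(-38))) = -5338*(103 - 5*(-56)*(1 - 190)) = -5338*(103 - 5*(-56)*(-189)) = -5338*(103 - 52920) = -5338*(-52817) = 281937146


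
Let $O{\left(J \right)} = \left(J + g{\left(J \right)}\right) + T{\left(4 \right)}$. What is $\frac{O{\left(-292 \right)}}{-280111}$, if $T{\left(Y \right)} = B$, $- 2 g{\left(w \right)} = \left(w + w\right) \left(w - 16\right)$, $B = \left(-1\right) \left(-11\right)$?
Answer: $\frac{90217}{280111} \approx 0.32208$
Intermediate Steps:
$B = 11$
$g{\left(w \right)} = - w \left(-16 + w\right)$ ($g{\left(w \right)} = - \frac{\left(w + w\right) \left(w - 16\right)}{2} = - \frac{2 w \left(-16 + w\right)}{2} = - w \left(-16 + w\right)$)
$T{\left(Y \right)} = 11$
$O{\left(J \right)} = 11 + J + J \left(16 - J\right)$ ($O{\left(J \right)} = \left(J + J \left(16 - J\right)\right) + 11 = 11 + J + J \left(16 - J\right)$)
$\frac{O{\left(-292 \right)}}{-280111} = \frac{11 - 292 - - 292 \left(-16 - 292\right)}{-280111} = \left(11 - 292 - \left(-292\right) \left(-308\right)\right) \left(- \frac{1}{280111}\right) = \left(11 - 292 - 89936\right) \left(- \frac{1}{280111}\right) = \left(-90217\right) \left(- \frac{1}{280111}\right) = \frac{90217}{280111}$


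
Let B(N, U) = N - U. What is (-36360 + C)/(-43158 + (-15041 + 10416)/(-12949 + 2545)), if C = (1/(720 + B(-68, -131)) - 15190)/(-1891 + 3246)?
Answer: 44608399831364/52931686137195 ≈ 0.84275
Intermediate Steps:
C = -11893769/1060965 (C = (1/(720 + (-68 - 1*(-131))) - 15190)/(-1891 + 3246) = (1/(720 + (-68 + 131)) - 15190)/1355 = (1/(720 + 63) - 15190)*(1/1355) = (1/783 - 15190)*(1/1355) = -11893769/783*1/1355 = -11893769/1060965 ≈ -11.210)
(-36360 + C)/(-43158 + (-15041 + 10416)/(-12949 + 2545)) = (-36360 - 11893769/1060965)/(-43158 + (-15041 + 10416)/(-12949 + 2545)) = -38588581169/(1060965*(-43158 - 4625/(-10404))) = -38588581169/(1060965*(-43158 - 4625*(-1/10404))) = -38588581169/(1060965*(-43158 + 4625/10404)) = -38588581169/(1060965*(-449011207/10404)) = -38588581169/1060965*(-10404/449011207) = 44608399831364/52931686137195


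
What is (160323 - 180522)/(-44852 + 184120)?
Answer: -20199/139268 ≈ -0.14504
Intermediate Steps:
(160323 - 180522)/(-44852 + 184120) = -20199/139268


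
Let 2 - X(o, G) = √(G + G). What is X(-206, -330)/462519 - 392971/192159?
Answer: -20195129959/9875243169 - 2*I*√165/462519 ≈ -2.045 - 5.5545e-5*I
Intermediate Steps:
X(o, G) = 2 - √2*√G (X(o, G) = 2 - √(G + G) = 2 - √(2*G) = 2 - √2*√G)
X(-206, -330)/462519 - 392971/192159 = (2 - √2*√(-330))/462519 - 392971/192159 = (2 - √2*I*√330)*(1/462519) - 392971*1/192159 = (2 - 2*I*√165)*(1/462519) - 392971/192159 = (2/462519 - 2*I*√165/462519) - 392971/192159 = -20195129959/9875243169 - 2*I*√165/462519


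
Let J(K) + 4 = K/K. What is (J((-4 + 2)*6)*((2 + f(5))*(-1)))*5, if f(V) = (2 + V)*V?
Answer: 555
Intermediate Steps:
f(V) = V*(2 + V)
J(K) = -3 (J(K) = -4 + K/K = -4 + 1 = -3)
(J((-4 + 2)*6)*((2 + f(5))*(-1)))*5 = -3*(2 + 5*(2 + 5))*(-1)*5 = -3*(2 + 5*7)*(-1)*5 = -3*(2 + 35)*(-1)*5 = -111*(-1)*5 = -3*(-37)*5 = 111*5 = 555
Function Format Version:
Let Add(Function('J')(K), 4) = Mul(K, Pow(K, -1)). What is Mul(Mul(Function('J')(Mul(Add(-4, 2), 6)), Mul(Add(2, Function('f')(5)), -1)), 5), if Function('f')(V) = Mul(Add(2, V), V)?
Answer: 555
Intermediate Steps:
Function('f')(V) = Mul(V, Add(2, V))
Function('J')(K) = -3 (Function('J')(K) = Add(-4, Mul(K, Pow(K, -1))) = Add(-4, 1) = -3)
Mul(Mul(Function('J')(Mul(Add(-4, 2), 6)), Mul(Add(2, Function('f')(5)), -1)), 5) = Mul(Mul(-3, Mul(Add(2, Mul(5, Add(2, 5))), -1)), 5) = Mul(Mul(-3, Mul(Add(2, Mul(5, 7)), -1)), 5) = Mul(Mul(-3, Mul(Add(2, 35), -1)), 5) = Mul(Mul(-3, Mul(37, -1)), 5) = Mul(Mul(-3, -37), 5) = Mul(111, 5) = 555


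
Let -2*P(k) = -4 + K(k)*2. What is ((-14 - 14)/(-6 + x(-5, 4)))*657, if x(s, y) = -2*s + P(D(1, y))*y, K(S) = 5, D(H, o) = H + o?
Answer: 4599/2 ≈ 2299.5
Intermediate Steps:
P(k) = -3 (P(k) = -(-4 + 5*2)/2 = -(-4 + 10)/2 = -½*6 = -3)
x(s, y) = -3*y - 2*s (x(s, y) = -2*s - 3*y = -3*y - 2*s)
((-14 - 14)/(-6 + x(-5, 4)))*657 = ((-14 - 14)/(-6 + (-3*4 - 2*(-5))))*657 = -28/(-6 + (-12 + 10))*657 = -28/(-6 - 2)*657 = -28/(-8)*657 = -28*(-⅛)*657 = (7/2)*657 = 4599/2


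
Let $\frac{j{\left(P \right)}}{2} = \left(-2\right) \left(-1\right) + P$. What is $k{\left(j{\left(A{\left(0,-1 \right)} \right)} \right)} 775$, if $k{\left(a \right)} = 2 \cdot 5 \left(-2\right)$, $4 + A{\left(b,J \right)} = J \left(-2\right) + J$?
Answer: $-15500$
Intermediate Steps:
$A{\left(b,J \right)} = -4 - J$ ($A{\left(b,J \right)} = -4 + \left(J \left(-2\right) + J\right) = -4 + \left(- 2 J + J\right) = -4 - J$)
$j{\left(P \right)} = 4 + 2 P$ ($j{\left(P \right)} = 2 \left(\left(-2\right) \left(-1\right) + P\right) = 2 \left(2 + P\right) = 4 + 2 P$)
$k{\left(a \right)} = -20$ ($k{\left(a \right)} = 10 \left(-2\right) = -20$)
$k{\left(j{\left(A{\left(0,-1 \right)} \right)} \right)} 775 = \left(-20\right) 775 = -15500$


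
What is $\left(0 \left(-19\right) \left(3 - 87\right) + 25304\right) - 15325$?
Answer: $9979$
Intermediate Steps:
$\left(0 \left(-19\right) \left(3 - 87\right) + 25304\right) - 15325 = \left(0 \left(-84\right) + 25304\right) - 15325 = \left(0 + 25304\right) - 15325 = 25304 - 15325 = 9979$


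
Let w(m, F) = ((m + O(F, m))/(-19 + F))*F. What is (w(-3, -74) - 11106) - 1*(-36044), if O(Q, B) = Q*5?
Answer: 2291632/93 ≈ 24641.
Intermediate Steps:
O(Q, B) = 5*Q
w(m, F) = F*(m + 5*F)/(-19 + F) (w(m, F) = ((m + 5*F)/(-19 + F))*F = F*(m + 5*F)/(-19 + F))
(w(-3, -74) - 11106) - 1*(-36044) = (-74*(-3 + 5*(-74))/(-19 - 74) - 11106) - 1*(-36044) = (-74*(-3 - 370)/(-93) - 11106) + 36044 = (-74*(-1/93)*(-373) - 11106) + 36044 = (-27602/93 - 11106) + 36044 = -1060460/93 + 36044 = 2291632/93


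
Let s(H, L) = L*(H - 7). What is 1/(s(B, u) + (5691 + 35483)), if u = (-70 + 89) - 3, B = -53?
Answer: 1/40214 ≈ 2.4867e-5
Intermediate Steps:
u = 16 (u = 19 - 3 = 16)
s(H, L) = L*(-7 + H)
1/(s(B, u) + (5691 + 35483)) = 1/(16*(-7 - 53) + (5691 + 35483)) = 1/(16*(-60) + 41174) = 1/(-960 + 41174) = 1/40214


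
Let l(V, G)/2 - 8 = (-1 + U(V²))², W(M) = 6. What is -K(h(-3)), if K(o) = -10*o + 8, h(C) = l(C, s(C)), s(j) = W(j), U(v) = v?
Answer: 1432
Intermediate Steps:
s(j) = 6
l(V, G) = 16 + 2*(-1 + V²)²
h(C) = 16 + 2*(-1 + C²)²
K(o) = 8 - 10*o
-K(h(-3)) = -(8 - 10*(16 + 2*(-1 + (-3)²)²)) = -(8 - 10*(16 + 2*(-1 + 9)²)) = -(8 - 10*(16 + 2*8²)) = -(8 - 10*(16 + 2*64)) = -(8 - 10*(16 + 128)) = -(8 - 10*144) = -(8 - 1440) = -1*(-1432) = 1432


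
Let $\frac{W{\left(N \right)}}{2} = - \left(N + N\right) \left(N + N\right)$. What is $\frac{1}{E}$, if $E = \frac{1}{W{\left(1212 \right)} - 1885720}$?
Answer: $-13637272$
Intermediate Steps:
$W{\left(N \right)} = - 8 N^{2}$ ($W{\left(N \right)} = 2 \left(- \left(N + N\right) \left(N + N\right)\right) = 2 \left(- 2 N 2 N\right) = 2 \left(- 4 N^{2}\right) = - 8 N^{2}$)
$E = - \frac{1}{13637272}$ ($E = \frac{1}{- 8 \cdot 1212^{2} - 1885720} = \frac{1}{\left(-8\right) 1468944 - 1885720} = \frac{1}{-11751552 - 1885720} = \frac{1}{-13637272} = - \frac{1}{13637272} \approx -7.3328 \cdot 10^{-8}$)
$\frac{1}{E} = \frac{1}{- \frac{1}{13637272}} = -13637272$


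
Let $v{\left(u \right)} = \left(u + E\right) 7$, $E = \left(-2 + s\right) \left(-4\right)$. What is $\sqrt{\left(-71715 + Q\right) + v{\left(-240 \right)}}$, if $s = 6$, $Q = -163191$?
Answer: $i \sqrt{236698} \approx 486.52 i$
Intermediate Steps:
$E = -16$ ($E = \left(-2 + 6\right) \left(-4\right) = 4 \left(-4\right) = -16$)
$v{\left(u \right)} = -112 + 7 u$ ($v{\left(u \right)} = \left(u - 16\right) 7 = \left(-16 + u\right) 7 = -112 + 7 u$)
$\sqrt{\left(-71715 + Q\right) + v{\left(-240 \right)}} = \sqrt{\left(-71715 - 163191\right) + \left(-112 + 7 \left(-240\right)\right)} = \sqrt{-234906 - 1792} = \sqrt{-236698} = i \sqrt{236698}$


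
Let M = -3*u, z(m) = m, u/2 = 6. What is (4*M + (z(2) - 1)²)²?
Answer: 20449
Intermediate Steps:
u = 12 (u = 2*6 = 12)
M = -36 (M = -3*12 = -36)
(4*M + (z(2) - 1)²)² = (4*(-36) + (2 - 1)²)² = (-144 + 1²)² = (-144 + 1)² = (-143)² = 20449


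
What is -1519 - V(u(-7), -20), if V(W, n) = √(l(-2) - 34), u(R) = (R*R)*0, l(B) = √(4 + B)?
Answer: -1519 - I*√(34 - √2) ≈ -1519.0 - 5.7084*I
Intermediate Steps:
u(R) = 0 (u(R) = R²*0 = 0)
V(W, n) = √(-34 + √2) (V(W, n) = √(√(4 - 2) - 34) = √(√2 - 34) = √(-34 + √2))
-1519 - V(u(-7), -20) = -1519 - √(-34 + √2)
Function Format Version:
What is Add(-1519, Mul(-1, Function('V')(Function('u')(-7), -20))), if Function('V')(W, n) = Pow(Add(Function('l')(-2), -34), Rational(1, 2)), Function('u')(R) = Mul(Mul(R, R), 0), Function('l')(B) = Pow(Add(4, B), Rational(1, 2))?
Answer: Add(-1519, Mul(-1, I, Pow(Add(34, Mul(-1, Pow(2, Rational(1, 2)))), Rational(1, 2)))) ≈ Add(-1519.0, Mul(-5.7084, I))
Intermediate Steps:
Function('u')(R) = 0 (Function('u')(R) = Mul(Pow(R, 2), 0) = 0)
Function('V')(W, n) = Pow(Add(-34, Pow(2, Rational(1, 2))), Rational(1, 2)) (Function('V')(W, n) = Pow(Add(Pow(Add(4, -2), Rational(1, 2)), -34), Rational(1, 2)) = Pow(Add(Pow(2, Rational(1, 2)), -34), Rational(1, 2)) = Pow(Add(-34, Pow(2, Rational(1, 2))), Rational(1, 2)))
Add(-1519, Mul(-1, Function('V')(Function('u')(-7), -20))) = Add(-1519, Mul(-1, Pow(Add(-34, Pow(2, Rational(1, 2))), Rational(1, 2))))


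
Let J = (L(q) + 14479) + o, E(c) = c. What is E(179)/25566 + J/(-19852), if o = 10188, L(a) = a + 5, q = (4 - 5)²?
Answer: -313618205/253768116 ≈ -1.2358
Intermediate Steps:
q = 1 (q = (-1)² = 1)
L(a) = 5 + a
J = 24673 (J = ((5 + 1) + 14479) + 10188 = (6 + 14479) + 10188 = 14485 + 10188 = 24673)
E(179)/25566 + J/(-19852) = 179/25566 + 24673/(-19852) = 179*(1/25566) + 24673*(-1/19852) = 179/25566 - 24673/19852 = -313618205/253768116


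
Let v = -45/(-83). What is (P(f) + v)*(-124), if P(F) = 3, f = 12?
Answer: -36456/83 ≈ -439.23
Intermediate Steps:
v = 45/83 (v = -45*(-1/83) = 45/83 ≈ 0.54217)
(P(f) + v)*(-124) = (3 + 45/83)*(-124) = (294/83)*(-124) = -36456/83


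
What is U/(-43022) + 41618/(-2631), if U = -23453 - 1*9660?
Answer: -1703369293/113190882 ≈ -15.049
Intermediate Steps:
U = -33113 (U = -23453 - 9660 = -33113)
U/(-43022) + 41618/(-2631) = -33113/(-43022) + 41618/(-2631) = -33113*(-1/43022) + 41618*(-1/2631) = 33113/43022 - 41618/2631 = -1703369293/113190882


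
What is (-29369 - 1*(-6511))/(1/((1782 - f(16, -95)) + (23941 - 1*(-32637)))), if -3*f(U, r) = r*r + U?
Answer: -4208637818/3 ≈ -1.4029e+9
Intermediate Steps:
f(U, r) = -U/3 - r**2/3 (f(U, r) = -(r*r + U)/3 = -(r**2 + U)/3 = -(U + r**2)/3 = -U/3 - r**2/3)
(-29369 - 1*(-6511))/(1/((1782 - f(16, -95)) + (23941 - 1*(-32637)))) = (-29369 - 1*(-6511))/(1/((1782 - (-1/3*16 - 1/3*(-95)**2)) + (23941 - 1*(-32637)))) = (-29369 + 6511)/(1/((1782 - (-16/3 - 1/3*9025)) + (23941 + 32637))) = -(1333992880 - 22858*(-16/3 - 9025/3)) = -(1333992880 + 206659178/3) = -22858/(1/((1782 + 9041/3) + 56578)) = -22858/(1/(14387/3 + 56578)) = -22858/(1/(184121/3)) = -22858/3/184121 = -22858*184121/3 = -4208637818/3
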